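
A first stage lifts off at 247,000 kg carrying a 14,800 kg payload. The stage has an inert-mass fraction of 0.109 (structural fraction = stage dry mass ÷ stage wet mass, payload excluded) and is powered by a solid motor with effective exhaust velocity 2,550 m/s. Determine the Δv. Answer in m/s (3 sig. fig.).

Stage wet mass = m₀ − payload = 247,000 − 14,800 = 232,200 kg.
Stage dry mass = ε × stage wet mass = 0.109 × 232,200 = 25,309.8 kg.
Burnout mass m_f = stage dry + payload = 25,309.8 + 14,800 = 40,109.8 kg.
Δv = v_e · ln(247,000/40,109.8) = 2550.0 × ln(6.158) = 2550.0 × 1.8178 ≈ 4635 m/s.

Δv ≈ 4640 m/s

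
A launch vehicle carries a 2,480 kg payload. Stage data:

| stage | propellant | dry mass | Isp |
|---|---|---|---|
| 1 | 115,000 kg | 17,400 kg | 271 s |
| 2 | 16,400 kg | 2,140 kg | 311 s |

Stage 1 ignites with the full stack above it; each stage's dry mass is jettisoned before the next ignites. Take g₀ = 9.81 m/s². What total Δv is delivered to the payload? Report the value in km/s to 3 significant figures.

Ignition mass of stage 1 = 115,000+17,400 + 16,400+2,140 + 2,480 = 153,420 kg.
Stage 1: m₀ = 153,420 kg, m_f = 153,420 − 115,000 = 38,420 kg; Δv = 271×9.81×ln(3.993) = 2658.5×1.3846 ≈ 3681 m/s.
Stage 2: m₀ = 21,020 kg, m_f = 21,020 − 16,400 = 4,620 kg; Δv = 311×9.81×ln(4.55) = 3050.9×1.5151 ≈ 4622 m/s.
Total Δv = 3681 + 4622 = 8303 m/s.

Δv ≈ 8.30 km/s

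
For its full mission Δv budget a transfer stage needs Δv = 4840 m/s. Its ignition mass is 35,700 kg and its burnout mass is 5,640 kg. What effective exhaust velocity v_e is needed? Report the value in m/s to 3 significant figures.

ln(m₀/m_f) = ln(35700/5640) = ln(6.33) = 1.8453.
Rocket equation: v_e = Δv / ln(m₀/m_f) = 4840 / 1.8453 = 2622.9 m/s.

v_e ≈ 2620 m/s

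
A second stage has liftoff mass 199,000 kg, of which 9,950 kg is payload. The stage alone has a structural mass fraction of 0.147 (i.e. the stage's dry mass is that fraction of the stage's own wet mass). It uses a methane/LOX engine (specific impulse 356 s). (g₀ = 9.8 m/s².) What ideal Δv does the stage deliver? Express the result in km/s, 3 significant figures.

Δv ≈ 5.80 km/s

Stage wet mass = m₀ − payload = 199,000 − 9,950 = 189,050 kg.
Stage dry mass = ε × stage wet mass = 0.147 × 189,050 = 27,790.4 kg.
Burnout mass m_f = stage dry + payload = 27,790.4 + 9,950 = 37,740.4 kg.
v_e = Isp · g₀ = 356 × 9.8 = 3488.8 m/s.
From the ideal rocket equation, Δv = v_e · ln(199,000/37,740.4) = 3488.8 × ln(5.273) = 3488.8 × 1.6626 ≈ 5800 m/s.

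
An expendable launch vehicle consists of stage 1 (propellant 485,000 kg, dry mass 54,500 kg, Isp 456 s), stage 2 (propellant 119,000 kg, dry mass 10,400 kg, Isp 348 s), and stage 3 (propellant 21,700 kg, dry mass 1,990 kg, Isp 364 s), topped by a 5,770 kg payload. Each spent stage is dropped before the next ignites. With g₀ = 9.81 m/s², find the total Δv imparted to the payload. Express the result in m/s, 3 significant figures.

Δv ≈ 14800 m/s

Ignition mass of stage 1 = 485,000+54,500 + 119,000+10,400 + 21,700+1,990 + 5,770 = 698,360 kg.
Stage 1: m₀ = 698,360 kg, m_f = 698,360 − 485,000 = 213,360 kg; Δv = 456×9.81×ln(3.273) = 4473.4×1.1858 ≈ 5304 m/s.
Stage 2: m₀ = 158,860 kg, m_f = 158,860 − 119,000 = 39,860 kg; Δv = 348×9.81×ln(3.985) = 3413.9×1.3826 ≈ 4720 m/s.
Stage 3: m₀ = 29,460 kg, m_f = 29,460 − 21,700 = 7,760 kg; Δv = 364×9.81×ln(3.796) = 3570.8×1.3341 ≈ 4764 m/s.
Total Δv = 5304 + 4720 + 4764 = 14788 m/s.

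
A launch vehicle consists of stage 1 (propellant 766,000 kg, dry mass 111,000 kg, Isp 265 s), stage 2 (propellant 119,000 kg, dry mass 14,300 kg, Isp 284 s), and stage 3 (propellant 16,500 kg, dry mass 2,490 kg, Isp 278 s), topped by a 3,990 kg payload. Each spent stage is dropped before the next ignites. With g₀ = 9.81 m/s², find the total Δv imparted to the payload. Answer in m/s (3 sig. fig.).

Δv ≈ 11000 m/s

Ignition mass of stage 1 = 766,000+111,000 + 119,000+14,300 + 16,500+2,490 + 3,990 = 1,033,280 kg.
Stage 1: m₀ = 1,033,280 kg, m_f = 1,033,280 − 766,000 = 267,280 kg; Δv = 265×9.81×ln(3.866) = 2599.7×1.3522 ≈ 3515 m/s.
Stage 2: m₀ = 156,280 kg, m_f = 156,280 − 119,000 = 37,280 kg; Δv = 284×9.81×ln(4.192) = 2786.0×1.4332 ≈ 3993 m/s.
Stage 3: m₀ = 22,980 kg, m_f = 22,980 − 16,500 = 6,480 kg; Δv = 278×9.81×ln(3.546) = 2727.2×1.2659 ≈ 3452 m/s.
Total Δv = 3515 + 3993 + 3452 = 10960 m/s.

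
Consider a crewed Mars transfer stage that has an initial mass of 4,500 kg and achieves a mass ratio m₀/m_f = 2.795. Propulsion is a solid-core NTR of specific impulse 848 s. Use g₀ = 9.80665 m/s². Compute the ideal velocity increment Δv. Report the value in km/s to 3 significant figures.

Δv ≈ 8.55 km/s

v_e = Isp · g₀ = 848 × 9.80665 = 8316.0 m/s.
Δv = v_e · ln(2.795) = 8316.0 × 1.0278 ≈ 8547.5 m/s.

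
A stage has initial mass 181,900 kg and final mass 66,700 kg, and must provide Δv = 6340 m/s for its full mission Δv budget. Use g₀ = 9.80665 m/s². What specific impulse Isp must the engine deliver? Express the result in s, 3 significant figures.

ln(m₀/m_f) = ln(181900/66700) = ln(2.727) = 1.0033.
By the Tsiolkovsky rocket equation, v_e = Δv / ln(m₀/m_f) = 6340 / 1.0033 = 6319.4 m/s.
Isp = v_e / g₀ = 6319.4 / 9.80665 = 644.4 s.

Isp ≈ 644 s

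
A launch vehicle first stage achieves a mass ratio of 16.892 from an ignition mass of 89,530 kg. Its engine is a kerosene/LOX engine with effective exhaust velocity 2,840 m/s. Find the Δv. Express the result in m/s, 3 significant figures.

Δv ≈ 8030 m/s

Δv = v_e · ln(16.892) = 2840.0 × 2.8268 ≈ 8028.2 m/s.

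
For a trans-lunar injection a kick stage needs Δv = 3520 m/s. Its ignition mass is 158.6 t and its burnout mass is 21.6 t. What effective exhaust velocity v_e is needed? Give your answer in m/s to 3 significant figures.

ln(m₀/m_f) = ln(158600/21600) = ln(7.343) = 1.9937.
v_e = Δv / ln(m₀/m_f) = 3520 / 1.9937 = 1765.6 m/s.

v_e ≈ 1770 m/s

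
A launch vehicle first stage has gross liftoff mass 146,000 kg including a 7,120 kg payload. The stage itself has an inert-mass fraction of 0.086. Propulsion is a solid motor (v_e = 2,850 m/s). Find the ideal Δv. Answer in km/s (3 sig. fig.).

Stage wet mass = m₀ − payload = 146,000 − 7,120 = 138,880 kg.
Stage dry mass = ε × stage wet mass = 0.086 × 138,880 = 11,943.7 kg.
Burnout mass m_f = stage dry + payload = 11,943.7 + 7,120 = 19,063.7 kg.
Rocket equation: Δv = v_e · ln(146,000/19,063.7) = 2850.0 × ln(7.659) = 2850.0 × 2.0358 ≈ 5802 m/s.

Δv ≈ 5.80 km/s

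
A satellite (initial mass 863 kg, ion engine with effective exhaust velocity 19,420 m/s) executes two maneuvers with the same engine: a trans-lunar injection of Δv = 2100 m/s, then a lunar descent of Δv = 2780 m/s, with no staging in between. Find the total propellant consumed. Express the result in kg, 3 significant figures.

total propellant consumed ≈ 192 kg

After the first burn: m = 863 × exp(−2100/19420.0) = 863 × 0.89751 = 774.551 kg.
After the second burn: m = 774.551 × exp(−2780/19420.0) = 774.551 × 0.86662 = 671.241 kg.
Total propellant = m₀ − m_final = 863 − 671.241 = 191.759 kg.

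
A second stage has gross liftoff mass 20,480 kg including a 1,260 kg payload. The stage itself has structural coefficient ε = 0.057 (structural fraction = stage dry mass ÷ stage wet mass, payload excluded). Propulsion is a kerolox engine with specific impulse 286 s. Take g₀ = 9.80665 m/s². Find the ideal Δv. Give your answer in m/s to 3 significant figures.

Δv ≈ 6070 m/s

Stage wet mass = m₀ − payload = 20,480 − 1,260 = 19,220 kg.
Stage dry mass = ε × stage wet mass = 0.057 × 19,220 = 1,095.54 kg.
Burnout mass m_f = stage dry + payload = 1,095.54 + 1,260 = 2,355.54 kg.
v_e = Isp · g₀ = 286 × 9.80665 = 2804.7 m/s.
By the Tsiolkovsky rocket equation, Δv = v_e · ln(20,480/2,355.54) = 2804.7 × ln(8.694) = 2804.7 × 2.1627 ≈ 6066 m/s.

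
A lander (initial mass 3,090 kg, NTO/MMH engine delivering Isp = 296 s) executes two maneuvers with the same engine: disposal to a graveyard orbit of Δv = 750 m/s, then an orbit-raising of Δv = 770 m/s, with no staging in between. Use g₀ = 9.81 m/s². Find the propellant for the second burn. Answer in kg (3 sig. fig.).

propellant for the second burn ≈ 556 kg

v_e = Isp · g₀ = 296 × 9.81 = 2903.8 m/s.
After the first burn: m = 3090 × exp(−750/2903.8) = 3090 × 0.77237 = 2,386.62 kg.
After the second burn: m = 2,386.62 × exp(−770/2903.8) = 2,386.62 × 0.76707 = 1,830.7 kg.
Second-burn propellant = 2,386.62 − 1,830.7 = 555.92 kg.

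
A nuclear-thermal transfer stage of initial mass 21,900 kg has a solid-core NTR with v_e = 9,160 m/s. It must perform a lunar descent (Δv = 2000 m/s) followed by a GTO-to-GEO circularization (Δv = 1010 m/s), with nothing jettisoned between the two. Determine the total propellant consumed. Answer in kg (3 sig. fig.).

After the first burn: m = 21900 × exp(−2000/9160.0) = 21900 × 0.80385 = 17,604.3 kg.
After the second burn: m = 17,604.3 × exp(−1010/9160.0) = 17,604.3 × 0.89560 = 15,766.4 kg.
Total propellant = m₀ − m_final = 21900 − 15,766.4 = 6,133.6 kg.

total propellant consumed ≈ 6130 kg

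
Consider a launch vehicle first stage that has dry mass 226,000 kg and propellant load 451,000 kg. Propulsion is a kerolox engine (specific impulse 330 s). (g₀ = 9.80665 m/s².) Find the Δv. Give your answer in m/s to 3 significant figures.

Δv ≈ 3550 m/s

v_e = Isp · g₀ = 330 × 9.80665 = 3236.2 m/s.
m₀ = m_dry + m_prop = 226,000 + 451,000 = 677,000 kg.
Δv = v_e · ln(m₀/m_f) = 3236.2 × ln(2.996) = 3236.2 × 1.0971 ≈ 3550.5 m/s.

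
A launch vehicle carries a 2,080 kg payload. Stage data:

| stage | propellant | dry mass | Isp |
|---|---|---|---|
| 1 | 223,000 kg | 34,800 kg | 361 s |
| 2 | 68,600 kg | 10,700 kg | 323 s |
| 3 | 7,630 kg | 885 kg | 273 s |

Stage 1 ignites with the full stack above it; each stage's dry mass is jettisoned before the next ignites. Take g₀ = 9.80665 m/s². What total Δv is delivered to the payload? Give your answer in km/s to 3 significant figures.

Δv ≈ 11.6 km/s

Ignition mass of stage 1 = 223,000+34,800 + 68,600+10,700 + 7,630+885 + 2,080 = 347,695 kg.
Stage 1: m₀ = 347,695 kg, m_f = 347,695 − 223,000 = 124,695 kg; Δv = 361×9.80665×ln(2.788) = 3540.2×1.0255 ≈ 3630 m/s.
Stage 2: m₀ = 89,895 kg, m_f = 89,895 − 68,600 = 21,295 kg; Δv = 323×9.80665×ln(4.221) = 3167.5×1.4402 ≈ 4562 m/s.
Stage 3: m₀ = 10,595 kg, m_f = 10,595 − 7,630 = 2,965 kg; Δv = 273×9.80665×ln(3.573) = 2677.2×1.2735 ≈ 3409 m/s.
Total Δv = 3630 + 4562 + 3409 = 11601 m/s.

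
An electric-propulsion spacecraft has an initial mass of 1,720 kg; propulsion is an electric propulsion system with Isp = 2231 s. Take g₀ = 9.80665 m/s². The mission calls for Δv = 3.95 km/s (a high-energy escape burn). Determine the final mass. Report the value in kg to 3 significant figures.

v_e = Isp · g₀ = 2231 × 9.80665 = 21878.6 m/s.
From the ideal rocket equation, m₀/m_f = exp(Δv / v_e) = exp(3950 / 21878.6) = exp(0.1805) = 1.1979.
m_f = m₀ / 1.1979 = 1,720 / 1.1979 = 1,435.85 kg.

final mass ≈ 1440 kg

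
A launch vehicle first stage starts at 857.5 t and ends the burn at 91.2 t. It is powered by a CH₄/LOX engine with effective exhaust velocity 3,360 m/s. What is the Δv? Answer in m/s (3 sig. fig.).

Δv ≈ 7530 m/s

Δv = v_e · ln(m₀/m_f) = 3360.0 × ln(9.402) = 3360.0 × 2.2410 ≈ 7529.6 m/s.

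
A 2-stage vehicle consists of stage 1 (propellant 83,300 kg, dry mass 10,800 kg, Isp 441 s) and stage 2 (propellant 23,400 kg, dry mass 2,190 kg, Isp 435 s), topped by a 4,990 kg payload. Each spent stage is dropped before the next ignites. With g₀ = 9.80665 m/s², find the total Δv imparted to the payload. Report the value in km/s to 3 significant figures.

Δv ≈ 11.0 km/s

Ignition mass of stage 1 = 83,300+10,800 + 23,400+2,190 + 4,990 = 124,680 kg.
Stage 1: m₀ = 124,680 kg, m_f = 124,680 − 83,300 = 41,380 kg; Δv = 441×9.80665×ln(3.013) = 4324.7×1.1030 ≈ 4770 m/s.
Stage 2: m₀ = 30,580 kg, m_f = 30,580 − 23,400 = 7,180 kg; Δv = 435×9.80665×ln(4.259) = 4265.9×1.4490 ≈ 6181 m/s.
Total Δv = 4770 + 6181 = 10951 m/s.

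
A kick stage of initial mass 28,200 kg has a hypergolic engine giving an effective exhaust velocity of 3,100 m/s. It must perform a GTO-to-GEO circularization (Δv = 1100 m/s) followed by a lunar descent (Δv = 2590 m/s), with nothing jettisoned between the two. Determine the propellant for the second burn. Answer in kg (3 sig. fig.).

propellant for the second burn ≈ 11200 kg

After the first burn: m = 28200 × exp(−1100/3100.0) = 28200 × 0.70129 = 19,776.4 kg.
After the second burn: m = 19,776.4 × exp(−2590/3100.0) = 19,776.4 × 0.43366 = 8,576.23 kg.
Second-burn propellant = 19,776.4 − 8,576.23 = 11,200.17 kg.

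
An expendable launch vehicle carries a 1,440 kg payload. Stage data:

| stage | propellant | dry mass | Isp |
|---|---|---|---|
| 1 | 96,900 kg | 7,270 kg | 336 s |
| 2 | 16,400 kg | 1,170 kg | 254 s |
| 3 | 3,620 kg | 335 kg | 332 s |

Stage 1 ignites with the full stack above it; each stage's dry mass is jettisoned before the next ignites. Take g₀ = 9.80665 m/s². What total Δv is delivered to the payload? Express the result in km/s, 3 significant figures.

Δv ≈ 11.5 km/s

Ignition mass of stage 1 = 96,900+7,270 + 16,400+1,170 + 3,620+335 + 1,440 = 127,135 kg.
Stage 1: m₀ = 127,135 kg, m_f = 127,135 − 96,900 = 30,235 kg; Δv = 336×9.80665×ln(4.205) = 3295.0×1.4362 ≈ 4732 m/s.
Stage 2: m₀ = 22,965 kg, m_f = 22,965 − 16,400 = 6,565 kg; Δv = 254×9.80665×ln(3.498) = 2490.9×1.2522 ≈ 3119 m/s.
Stage 3: m₀ = 5,395 kg, m_f = 5,395 − 3,620 = 1,775 kg; Δv = 332×9.80665×ln(3.039) = 3255.8×1.1117 ≈ 3619 m/s.
Total Δv = 4732 + 3119 + 3619 = 11470 m/s.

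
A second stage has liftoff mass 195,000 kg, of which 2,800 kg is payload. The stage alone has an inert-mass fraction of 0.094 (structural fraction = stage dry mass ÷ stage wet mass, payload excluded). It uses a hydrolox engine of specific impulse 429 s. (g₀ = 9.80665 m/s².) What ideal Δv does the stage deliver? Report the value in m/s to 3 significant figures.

Δv ≈ 9400 m/s

Stage wet mass = m₀ − payload = 195,000 − 2,800 = 192,200 kg.
Stage dry mass = ε × stage wet mass = 0.094 × 192,200 = 18,066.8 kg.
Burnout mass m_f = stage dry + payload = 18,066.8 + 2,800 = 20,866.8 kg.
v_e = Isp · g₀ = 429 × 9.80665 = 4207.1 m/s.
From the ideal rocket equation, Δv = v_e · ln(195,000/20,866.8) = 4207.1 × ln(9.345) = 4207.1 × 2.2348 ≈ 9402 m/s.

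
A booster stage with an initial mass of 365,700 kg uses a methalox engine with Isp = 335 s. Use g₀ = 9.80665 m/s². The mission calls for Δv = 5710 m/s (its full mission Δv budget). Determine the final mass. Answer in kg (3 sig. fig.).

final mass ≈ 64300 kg

v_e = Isp · g₀ = 335 × 9.80665 = 3285.2 m/s.
Rocket equation: m₀/m_f = exp(Δv / v_e) = exp(5710 / 3285.2) = exp(1.7381) = 5.6864.
m_f = m₀ / 5.6864 = 365,700 / 5.6864 = 64,311.3 kg.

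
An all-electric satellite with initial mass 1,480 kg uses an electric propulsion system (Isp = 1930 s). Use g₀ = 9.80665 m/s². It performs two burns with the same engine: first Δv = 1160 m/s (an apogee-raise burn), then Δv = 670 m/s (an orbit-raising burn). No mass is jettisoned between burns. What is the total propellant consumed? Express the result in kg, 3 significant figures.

v_e = Isp · g₀ = 1930 × 9.80665 = 18926.8 m/s.
After the first burn: m = 1480 × exp(−1160/18926.8) = 1480 × 0.94055 = 1,392.01 kg.
After the second burn: m = 1,392.01 × exp(−670/18926.8) = 1,392.01 × 0.96522 = 1,343.6 kg.
Total propellant = m₀ − m_final = 1480 − 1,343.6 = 136.4 kg.

total propellant consumed ≈ 136 kg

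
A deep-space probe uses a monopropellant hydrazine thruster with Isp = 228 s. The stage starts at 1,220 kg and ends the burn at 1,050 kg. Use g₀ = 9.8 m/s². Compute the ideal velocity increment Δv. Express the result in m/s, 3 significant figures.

v_e = Isp · g₀ = 228 × 9.8 = 2234.4 m/s.
Using Δv = v_e ln(m₀/m_f): Δv = v_e · ln(m₀/m_f) = 2234.4 × ln(1.162) = 2234.4 × 0.1501 ≈ 335.3 m/s.

Δv ≈ 335 m/s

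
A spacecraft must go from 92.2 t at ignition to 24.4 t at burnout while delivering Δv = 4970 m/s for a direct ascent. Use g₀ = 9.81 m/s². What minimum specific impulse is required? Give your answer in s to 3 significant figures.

ln(m₀/m_f) = ln(92200/24400) = ln(3.779) = 1.3294.
Rocket equation: v_e = Δv / ln(m₀/m_f) = 4970 / 1.3294 = 3738.6 m/s.
Isp = v_e / g₀ = 3738.6 / 9.81 = 381.1 s.

Isp ≈ 381 s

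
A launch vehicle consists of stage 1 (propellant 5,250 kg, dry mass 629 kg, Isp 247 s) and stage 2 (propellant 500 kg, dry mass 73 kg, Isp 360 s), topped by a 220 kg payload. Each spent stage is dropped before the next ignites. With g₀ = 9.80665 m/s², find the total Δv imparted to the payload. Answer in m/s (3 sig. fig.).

Δv ≈ 7260 m/s

Ignition mass of stage 1 = 5,250+629 + 500+73 + 220 = 6,672 kg.
Stage 1: m₀ = 6,672 kg, m_f = 6,672 − 5,250 = 1,422 kg; Δv = 247×9.80665×ln(4.692) = 2422.2×1.5459 ≈ 3744 m/s.
Stage 2: m₀ = 793 kg, m_f = 793 − 500 = 293 kg; Δv = 360×9.80665×ln(2.706) = 3530.4×0.9957 ≈ 3515 m/s.
Total Δv = 3744 + 3515 = 7259 m/s.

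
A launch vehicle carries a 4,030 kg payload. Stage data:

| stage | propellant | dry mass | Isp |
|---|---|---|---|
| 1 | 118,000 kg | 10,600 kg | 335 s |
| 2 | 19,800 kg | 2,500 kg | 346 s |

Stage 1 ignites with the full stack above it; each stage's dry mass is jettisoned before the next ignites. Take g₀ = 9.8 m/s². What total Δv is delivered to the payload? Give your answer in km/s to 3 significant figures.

Δv ≈ 9.44 km/s

Ignition mass of stage 1 = 118,000+10,600 + 19,800+2,500 + 4,030 = 154,930 kg.
Stage 1: m₀ = 154,930 kg, m_f = 154,930 − 118,000 = 36,930 kg; Δv = 335×9.8×ln(4.195) = 3283.0×1.4339 ≈ 4708 m/s.
Stage 2: m₀ = 26,330 kg, m_f = 26,330 − 19,800 = 6,530 kg; Δv = 346×9.8×ln(4.032) = 3390.8×1.3943 ≈ 4728 m/s.
Total Δv = 4708 + 4728 = 9436 m/s.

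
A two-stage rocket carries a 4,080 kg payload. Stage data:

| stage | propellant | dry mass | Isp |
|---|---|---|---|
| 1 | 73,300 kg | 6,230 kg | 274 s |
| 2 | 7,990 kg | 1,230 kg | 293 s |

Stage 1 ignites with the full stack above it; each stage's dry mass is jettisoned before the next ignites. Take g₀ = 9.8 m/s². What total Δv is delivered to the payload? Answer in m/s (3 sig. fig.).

Δv ≈ 6820 m/s

Ignition mass of stage 1 = 73,300+6,230 + 7,990+1,230 + 4,080 = 92,830 kg.
Stage 1: m₀ = 92,830 kg, m_f = 92,830 − 73,300 = 19,530 kg; Δv = 274×9.8×ln(4.753) = 2685.2×1.5588 ≈ 4186 m/s.
Stage 2: m₀ = 13,300 kg, m_f = 13,300 − 7,990 = 5,310 kg; Δv = 293×9.8×ln(2.505) = 2871.4×0.9182 ≈ 2636 m/s.
Total Δv = 4186 + 2636 = 6822 m/s.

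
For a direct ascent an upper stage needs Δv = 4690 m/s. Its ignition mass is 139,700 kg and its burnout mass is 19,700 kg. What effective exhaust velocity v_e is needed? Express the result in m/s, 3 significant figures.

ln(m₀/m_f) = ln(139700/19700) = ln(7.091) = 1.9589.
v_e = Δv / ln(m₀/m_f) = 4690 / 1.9589 = 2394.2 m/s.

v_e ≈ 2390 m/s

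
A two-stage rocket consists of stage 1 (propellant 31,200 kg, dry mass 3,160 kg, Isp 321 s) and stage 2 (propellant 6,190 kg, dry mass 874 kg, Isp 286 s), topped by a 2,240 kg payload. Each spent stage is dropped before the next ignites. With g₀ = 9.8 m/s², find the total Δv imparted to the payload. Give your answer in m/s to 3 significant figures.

Δv ≈ 7010 m/s

Ignition mass of stage 1 = 31,200+3,160 + 6,190+874 + 2,240 = 43,664 kg.
Stage 1: m₀ = 43,664 kg, m_f = 43,664 − 31,200 = 12,464 kg; Δv = 321×9.8×ln(3.503) = 3145.8×1.2537 ≈ 3944 m/s.
Stage 2: m₀ = 9,304 kg, m_f = 9,304 − 6,190 = 3,114 kg; Δv = 286×9.8×ln(2.988) = 2802.8×1.0945 ≈ 3068 m/s.
Total Δv = 3944 + 3068 = 7012 m/s.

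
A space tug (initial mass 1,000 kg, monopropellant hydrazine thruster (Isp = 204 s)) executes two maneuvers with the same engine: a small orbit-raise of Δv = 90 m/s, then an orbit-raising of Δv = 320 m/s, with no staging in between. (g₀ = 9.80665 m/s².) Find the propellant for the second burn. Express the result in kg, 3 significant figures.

propellant for the second burn ≈ 141 kg

v_e = Isp · g₀ = 204 × 9.80665 = 2000.6 m/s.
After the first burn: m = 1000 × exp(−90/2000.6) = 1000 × 0.95601 = 956.01 kg.
After the second burn: m = 956.01 × exp(−320/2000.6) = 956.01 × 0.85218 = 814.693 kg.
Second-burn propellant = 956.01 − 814.693 = 141.317 kg.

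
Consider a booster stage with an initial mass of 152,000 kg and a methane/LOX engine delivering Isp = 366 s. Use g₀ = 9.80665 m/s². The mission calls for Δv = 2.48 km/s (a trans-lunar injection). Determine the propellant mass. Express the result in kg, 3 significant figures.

propellant mass ≈ 75800 kg

v_e = Isp · g₀ = 366 × 9.80665 = 3589.2 m/s.
m₀/m_f = exp(Δv / v_e) = exp(2480 / 3589.2) = exp(0.6910) = 1.9956.
m_f = 152,000 / 1.9956 = 76,167.6 kg, so propellant = m₀ − m_f = 152,000 − 76,167.6 = 75,832.4 kg.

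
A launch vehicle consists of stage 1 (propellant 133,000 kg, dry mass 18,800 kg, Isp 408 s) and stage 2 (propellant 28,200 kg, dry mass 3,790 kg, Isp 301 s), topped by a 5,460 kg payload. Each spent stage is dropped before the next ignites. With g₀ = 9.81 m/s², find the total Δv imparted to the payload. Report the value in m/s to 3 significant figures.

Δv ≈ 8990 m/s

Ignition mass of stage 1 = 133,000+18,800 + 28,200+3,790 + 5,460 = 189,250 kg.
Stage 1: m₀ = 189,250 kg, m_f = 189,250 − 133,000 = 56,250 kg; Δv = 408×9.81×ln(3.364) = 4002.5×1.2133 ≈ 4856 m/s.
Stage 2: m₀ = 37,450 kg, m_f = 37,450 − 28,200 = 9,250 kg; Δv = 301×9.81×ln(4.049) = 2952.8×1.3984 ≈ 4129 m/s.
Total Δv = 4856 + 4129 = 8985 m/s.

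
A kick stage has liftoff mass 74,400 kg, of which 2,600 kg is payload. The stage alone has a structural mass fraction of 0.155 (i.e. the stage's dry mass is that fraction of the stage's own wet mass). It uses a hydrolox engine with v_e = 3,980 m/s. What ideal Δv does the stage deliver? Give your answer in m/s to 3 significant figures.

Δv ≈ 6730 m/s

Stage wet mass = m₀ − payload = 74,400 − 2,600 = 71,800 kg.
Stage dry mass = ε × stage wet mass = 0.155 × 71,800 = 11,129 kg.
Burnout mass m_f = stage dry + payload = 11,129 + 2,600 = 13,729 kg.
Rocket equation: Δv = v_e · ln(74,400/13,729) = 3980.0 × ln(5.419) = 3980.0 × 1.6899 ≈ 6726 m/s.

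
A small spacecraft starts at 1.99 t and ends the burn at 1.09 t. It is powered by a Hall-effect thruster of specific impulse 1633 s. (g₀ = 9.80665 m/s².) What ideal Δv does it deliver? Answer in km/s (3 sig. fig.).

Δv ≈ 9.64 km/s

v_e = Isp · g₀ = 1633 × 9.80665 = 16014.3 m/s.
From the ideal rocket equation, Δv = v_e · ln(m₀/m_f) = 16014.3 × ln(1.826) = 16014.3 × 0.6020 ≈ 9639.9 m/s.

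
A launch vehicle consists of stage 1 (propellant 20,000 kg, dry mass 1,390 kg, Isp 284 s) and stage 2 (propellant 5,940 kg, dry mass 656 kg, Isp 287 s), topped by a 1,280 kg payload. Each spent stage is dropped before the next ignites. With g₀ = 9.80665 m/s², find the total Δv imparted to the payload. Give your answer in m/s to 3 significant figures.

Δv ≈ 7150 m/s

Ignition mass of stage 1 = 20,000+1,390 + 5,940+656 + 1,280 = 29,266 kg.
Stage 1: m₀ = 29,266 kg, m_f = 29,266 − 20,000 = 9,266 kg; Δv = 284×9.80665×ln(3.158) = 2785.1×1.1501 ≈ 3203 m/s.
Stage 2: m₀ = 7,876 kg, m_f = 7,876 − 5,940 = 1,936 kg; Δv = 287×9.80665×ln(4.068) = 2814.5×1.4032 ≈ 3949 m/s.
Total Δv = 3203 + 3949 = 7152 m/s.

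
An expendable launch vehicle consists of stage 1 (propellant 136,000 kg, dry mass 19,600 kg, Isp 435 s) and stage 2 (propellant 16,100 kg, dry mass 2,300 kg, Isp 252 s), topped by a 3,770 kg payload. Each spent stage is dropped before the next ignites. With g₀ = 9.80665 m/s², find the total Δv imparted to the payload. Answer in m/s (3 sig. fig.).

Ignition mass of stage 1 = 136,000+19,600 + 16,100+2,300 + 3,770 = 177,770 kg.
Stage 1: m₀ = 177,770 kg, m_f = 177,770 − 136,000 = 41,770 kg; Δv = 435×9.80665×ln(4.256) = 4265.9×1.4483 ≈ 6178 m/s.
Stage 2: m₀ = 22,170 kg, m_f = 22,170 − 16,100 = 6,070 kg; Δv = 252×9.80665×ln(3.652) = 2471.3×1.2954 ≈ 3201 m/s.
Total Δv = 6178 + 3201 = 9379 m/s.

Δv ≈ 9380 m/s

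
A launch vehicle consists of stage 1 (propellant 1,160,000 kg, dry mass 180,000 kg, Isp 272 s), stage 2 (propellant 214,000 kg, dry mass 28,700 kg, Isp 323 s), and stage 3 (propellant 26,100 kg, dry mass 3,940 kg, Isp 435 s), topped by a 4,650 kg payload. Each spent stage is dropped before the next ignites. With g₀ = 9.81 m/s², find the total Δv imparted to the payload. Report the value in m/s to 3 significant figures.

Δv ≈ 14000 m/s

Ignition mass of stage 1 = 1,160,000+180,000 + 214,000+28,700 + 26,100+3,940 + 4,650 = 1,617,390 kg.
Stage 1: m₀ = 1,617,390 kg, m_f = 1,617,390 − 1,160,000 = 457,390 kg; Δv = 272×9.81×ln(3.536) = 2668.3×1.2630 ≈ 3370 m/s.
Stage 2: m₀ = 277,390 kg, m_f = 277,390 − 214,000 = 63,390 kg; Δv = 323×9.81×ln(4.376) = 3168.6×1.4761 ≈ 4677 m/s.
Stage 3: m₀ = 34,690 kg, m_f = 34,690 − 26,100 = 8,590 kg; Δv = 435×9.81×ln(4.038) = 4267.4×1.3959 ≈ 5957 m/s.
Total Δv = 3370 + 4677 + 5957 = 14004 m/s.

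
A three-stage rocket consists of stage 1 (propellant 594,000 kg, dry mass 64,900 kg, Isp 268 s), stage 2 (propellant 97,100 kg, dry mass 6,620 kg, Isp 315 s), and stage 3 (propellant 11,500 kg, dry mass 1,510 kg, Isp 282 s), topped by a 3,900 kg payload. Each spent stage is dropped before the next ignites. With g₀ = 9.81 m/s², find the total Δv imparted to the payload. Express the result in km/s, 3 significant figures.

Ignition mass of stage 1 = 594,000+64,900 + 97,100+6,620 + 11,500+1,510 + 3,900 = 779,530 kg.
Stage 1: m₀ = 779,530 kg, m_f = 779,530 − 594,000 = 185,530 kg; Δv = 268×9.81×ln(4.202) = 2629.1×1.4355 ≈ 3774 m/s.
Stage 2: m₀ = 120,630 kg, m_f = 120,630 − 97,100 = 23,530 kg; Δv = 315×9.81×ln(5.127) = 3090.2×1.6345 ≈ 5051 m/s.
Stage 3: m₀ = 16,910 kg, m_f = 16,910 − 11,500 = 5,410 kg; Δv = 282×9.81×ln(3.126) = 2766.4×1.1397 ≈ 3153 m/s.
Total Δv = 3774 + 5051 + 3153 = 11978 m/s.

Δv ≈ 12.0 km/s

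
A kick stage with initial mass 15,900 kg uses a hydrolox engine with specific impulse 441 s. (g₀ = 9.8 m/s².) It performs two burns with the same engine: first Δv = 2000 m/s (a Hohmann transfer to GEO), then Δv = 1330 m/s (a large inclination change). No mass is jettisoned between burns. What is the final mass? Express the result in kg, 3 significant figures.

final mass ≈ 7360 kg

v_e = Isp · g₀ = 441 × 9.8 = 4321.8 m/s.
After the first burn: m = 15900 × exp(−2000/4321.8) = 15900 × 0.62954 = 10,009.7 kg.
After the second burn: m = 10,009.7 × exp(−1330/4321.8) = 10,009.7 × 0.73510 = 7,358.13 kg.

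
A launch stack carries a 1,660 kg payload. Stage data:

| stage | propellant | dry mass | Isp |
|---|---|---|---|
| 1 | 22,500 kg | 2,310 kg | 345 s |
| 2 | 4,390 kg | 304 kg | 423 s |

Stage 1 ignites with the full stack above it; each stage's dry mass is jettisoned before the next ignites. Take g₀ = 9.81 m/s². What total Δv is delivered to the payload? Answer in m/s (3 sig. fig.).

Δv ≈ 9200 m/s

Ignition mass of stage 1 = 22,500+2,310 + 4,390+304 + 1,660 = 31,164 kg.
Stage 1: m₀ = 31,164 kg, m_f = 31,164 − 22,500 = 8,664 kg; Δv = 345×9.81×ln(3.597) = 3384.5×1.2801 ≈ 4332 m/s.
Stage 2: m₀ = 6,354 kg, m_f = 6,354 − 4,390 = 1,964 kg; Δv = 423×9.81×ln(3.235) = 4149.6×1.1741 ≈ 4872 m/s.
Total Δv = 4332 + 4872 = 9204 m/s.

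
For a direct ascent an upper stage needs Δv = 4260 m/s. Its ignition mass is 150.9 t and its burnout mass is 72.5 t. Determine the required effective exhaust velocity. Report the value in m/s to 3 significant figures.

ln(m₀/m_f) = ln(150900/72500) = ln(2.081) = 0.7330.
From the ideal rocket equation, v_e = Δv / ln(m₀/m_f) = 4260 / 0.7330 = 5811.5 m/s.

v_e ≈ 5810 m/s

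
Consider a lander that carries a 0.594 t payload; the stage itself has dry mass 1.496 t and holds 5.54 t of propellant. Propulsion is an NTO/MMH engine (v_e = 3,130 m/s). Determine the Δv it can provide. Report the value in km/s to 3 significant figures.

m₀ = payload + dry + propellant = 0.594 + 1.496 + 5.54 = 7.63 t.
m_f = payload + dry = 0.594 + 1.496 = 2.09 t.
Δv = v_e · ln(m₀/m_f) = 3130.0 × ln(3.651) = 3130.0 × 1.2949 ≈ 4053.1 m/s.

Δv ≈ 4.05 km/s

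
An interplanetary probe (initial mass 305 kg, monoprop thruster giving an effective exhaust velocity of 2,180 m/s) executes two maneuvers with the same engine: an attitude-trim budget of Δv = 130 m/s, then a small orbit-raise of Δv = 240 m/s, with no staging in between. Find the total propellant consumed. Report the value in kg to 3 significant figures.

After the first burn: m = 305 × exp(−130/2180.0) = 305 × 0.94211 = 287.344 kg.
After the second burn: m = 287.344 × exp(−240/2180.0) = 287.344 × 0.89575 = 257.388 kg.
Total propellant = m₀ − m_final = 305 − 257.388 = 47.612 kg.

total propellant consumed ≈ 47.6 kg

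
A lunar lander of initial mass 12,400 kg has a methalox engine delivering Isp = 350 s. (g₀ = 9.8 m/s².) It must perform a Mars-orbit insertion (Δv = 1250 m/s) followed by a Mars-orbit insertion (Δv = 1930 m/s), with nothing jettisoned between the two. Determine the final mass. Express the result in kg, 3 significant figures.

v_e = Isp · g₀ = 350 × 9.8 = 3430.0 m/s.
After the first burn: m = 12400 × exp(−1250/3430.0) = 12400 × 0.69459 = 8,612.92 kg.
After the second burn: m = 8,612.92 × exp(−1930/3430.0) = 8,612.92 × 0.56968 = 4,906.61 kg.

final mass ≈ 4910 kg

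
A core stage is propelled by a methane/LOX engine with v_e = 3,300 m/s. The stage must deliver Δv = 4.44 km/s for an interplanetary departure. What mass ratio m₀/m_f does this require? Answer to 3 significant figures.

m₀/m_f = exp(Δv / v_e) = exp(4440 / 3300.0) = exp(1.3455) = 3.8399.

mass ratio ≈ 3.84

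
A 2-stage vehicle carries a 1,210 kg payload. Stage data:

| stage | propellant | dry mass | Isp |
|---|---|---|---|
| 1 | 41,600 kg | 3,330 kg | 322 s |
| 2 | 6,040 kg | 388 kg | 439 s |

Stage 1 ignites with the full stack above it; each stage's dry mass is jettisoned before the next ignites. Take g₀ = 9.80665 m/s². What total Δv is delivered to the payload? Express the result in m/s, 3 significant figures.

Ignition mass of stage 1 = 41,600+3,330 + 6,040+388 + 1,210 = 52,568 kg.
Stage 1: m₀ = 52,568 kg, m_f = 52,568 − 41,600 = 10,968 kg; Δv = 322×9.80665×ln(4.793) = 3157.7×1.5671 ≈ 4949 m/s.
Stage 2: m₀ = 7,638 kg, m_f = 7,638 − 6,040 = 1,598 kg; Δv = 439×9.80665×ln(4.78) = 4305.1×1.5644 ≈ 6735 m/s.
Total Δv = 4949 + 6735 = 11684 m/s.

Δv ≈ 11700 m/s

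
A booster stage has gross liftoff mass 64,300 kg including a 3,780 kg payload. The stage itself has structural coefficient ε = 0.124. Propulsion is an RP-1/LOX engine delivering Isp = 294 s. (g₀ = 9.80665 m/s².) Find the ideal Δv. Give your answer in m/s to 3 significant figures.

Δv ≈ 5020 m/s

Stage wet mass = m₀ − payload = 64,300 − 3,780 = 60,520 kg.
Stage dry mass = ε × stage wet mass = 0.124 × 60,520 = 7,504.48 kg.
Burnout mass m_f = stage dry + payload = 7,504.48 + 3,780 = 11,284.48 kg.
v_e = Isp · g₀ = 294 × 9.80665 = 2883.2 m/s.
From the ideal rocket equation, Δv = v_e · ln(64,300/11,284.48) = 2883.2 × ln(5.698) = 2883.2 × 1.7401 ≈ 5017 m/s.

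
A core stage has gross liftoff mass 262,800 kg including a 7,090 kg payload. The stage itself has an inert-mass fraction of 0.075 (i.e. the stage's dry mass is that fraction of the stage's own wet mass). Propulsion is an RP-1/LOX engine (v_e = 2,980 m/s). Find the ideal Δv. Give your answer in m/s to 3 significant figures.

Δv ≈ 6860 m/s

Stage wet mass = m₀ − payload = 262,800 − 7,090 = 255,710 kg.
Stage dry mass = ε × stage wet mass = 0.075 × 255,710 = 19,178.3 kg.
Burnout mass m_f = stage dry + payload = 19,178.3 + 7,090 = 26,268.3 kg.
By the Tsiolkovsky rocket equation, Δv = v_e · ln(262,800/26,268.3) = 2980.0 × ln(10) = 2980.0 × 2.3030 ≈ 6863 m/s.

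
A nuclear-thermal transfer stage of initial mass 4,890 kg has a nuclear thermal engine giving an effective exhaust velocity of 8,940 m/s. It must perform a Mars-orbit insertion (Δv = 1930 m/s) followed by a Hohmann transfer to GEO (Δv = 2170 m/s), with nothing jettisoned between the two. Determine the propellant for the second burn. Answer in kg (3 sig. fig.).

propellant for the second burn ≈ 849 kg

After the first burn: m = 4890 × exp(−1930/8940.0) = 4890 × 0.80583 = 3,940.51 kg.
After the second burn: m = 3,940.51 × exp(−2170/8940.0) = 3,940.51 × 0.78448 = 3,091.25 kg.
Second-burn propellant = 3,940.51 − 3,091.25 = 849.26 kg.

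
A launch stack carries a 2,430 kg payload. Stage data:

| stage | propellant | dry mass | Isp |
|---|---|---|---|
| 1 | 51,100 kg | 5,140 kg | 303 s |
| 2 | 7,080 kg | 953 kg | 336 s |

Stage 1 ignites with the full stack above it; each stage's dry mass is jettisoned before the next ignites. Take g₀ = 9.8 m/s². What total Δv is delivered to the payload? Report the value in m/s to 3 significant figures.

Ignition mass of stage 1 = 51,100+5,140 + 7,080+953 + 2,430 = 66,703 kg.
Stage 1: m₀ = 66,703 kg, m_f = 66,703 − 51,100 = 15,603 kg; Δv = 303×9.8×ln(4.275) = 2969.4×1.4528 ≈ 4314 m/s.
Stage 2: m₀ = 10,463 kg, m_f = 10,463 − 7,080 = 3,383 kg; Δv = 336×9.8×ln(3.093) = 3292.8×1.1291 ≈ 3718 m/s.
Total Δv = 4314 + 3718 = 8032 m/s.

Δv ≈ 8030 m/s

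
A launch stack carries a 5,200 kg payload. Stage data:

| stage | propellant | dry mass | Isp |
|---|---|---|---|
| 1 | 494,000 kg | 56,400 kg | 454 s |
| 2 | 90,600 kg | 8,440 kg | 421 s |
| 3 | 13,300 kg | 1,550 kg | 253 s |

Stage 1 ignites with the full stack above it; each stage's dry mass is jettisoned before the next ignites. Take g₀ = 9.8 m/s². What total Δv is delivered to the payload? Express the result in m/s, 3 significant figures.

Ignition mass of stage 1 = 494,000+56,400 + 90,600+8,440 + 13,300+1,550 + 5,200 = 669,490 kg.
Stage 1: m₀ = 669,490 kg, m_f = 669,490 − 494,000 = 175,490 kg; Δv = 454×9.8×ln(3.815) = 4449.2×1.3389 ≈ 5957 m/s.
Stage 2: m₀ = 119,090 kg, m_f = 119,090 − 90,600 = 28,490 kg; Δv = 421×9.8×ln(4.18) = 4125.8×1.4303 ≈ 5901 m/s.
Stage 3: m₀ = 20,050 kg, m_f = 20,050 − 13,300 = 6,750 kg; Δv = 253×9.8×ln(2.97) = 2479.4×1.0887 ≈ 2699 m/s.
Total Δv = 5957 + 5901 + 2699 = 14557 m/s.

Δv ≈ 14600 m/s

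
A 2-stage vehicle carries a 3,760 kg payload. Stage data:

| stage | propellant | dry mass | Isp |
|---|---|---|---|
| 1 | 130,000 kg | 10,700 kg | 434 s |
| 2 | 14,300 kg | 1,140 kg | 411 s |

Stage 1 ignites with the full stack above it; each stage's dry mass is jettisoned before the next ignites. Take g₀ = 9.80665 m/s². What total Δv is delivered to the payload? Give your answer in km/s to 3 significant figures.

Δv ≈ 12.6 km/s

Ignition mass of stage 1 = 130,000+10,700 + 14,300+1,140 + 3,760 = 159,900 kg.
Stage 1: m₀ = 159,900 kg, m_f = 159,900 − 130,000 = 29,900 kg; Δv = 434×9.80665×ln(5.348) = 4256.1×1.6767 ≈ 7136 m/s.
Stage 2: m₀ = 19,200 kg, m_f = 19,200 − 14,300 = 4,900 kg; Δv = 411×9.80665×ln(3.918) = 4030.5×1.3657 ≈ 5504 m/s.
Total Δv = 7136 + 5504 = 12640 m/s.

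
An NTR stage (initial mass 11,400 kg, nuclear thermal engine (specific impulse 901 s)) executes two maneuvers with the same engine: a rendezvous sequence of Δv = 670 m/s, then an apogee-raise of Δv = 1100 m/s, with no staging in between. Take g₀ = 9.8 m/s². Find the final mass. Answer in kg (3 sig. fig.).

final mass ≈ 9330 kg

v_e = Isp · g₀ = 901 × 9.8 = 8829.8 m/s.
After the first burn: m = 11400 × exp(−670/8829.8) = 11400 × 0.92693 = 10,567 kg.
After the second burn: m = 10,567 × exp(−1100/8829.8) = 10,567 × 0.88287 = 9,329.29 kg.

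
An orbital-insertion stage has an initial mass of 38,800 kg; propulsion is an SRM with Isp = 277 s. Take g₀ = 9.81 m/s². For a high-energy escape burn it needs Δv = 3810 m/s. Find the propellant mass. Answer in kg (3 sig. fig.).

v_e = Isp · g₀ = 277 × 9.81 = 2717.4 m/s.
By the Tsiolkovsky rocket equation, m₀/m_f = exp(Δv / v_e) = exp(3810 / 2717.4) = exp(1.4021) = 4.0637.
m_f = 38,800 / 4.0637 = 9,547.95 kg, so propellant = m₀ − m_f = 38,800 − 9,547.95 = 29,252.05 kg.

propellant mass ≈ 29300 kg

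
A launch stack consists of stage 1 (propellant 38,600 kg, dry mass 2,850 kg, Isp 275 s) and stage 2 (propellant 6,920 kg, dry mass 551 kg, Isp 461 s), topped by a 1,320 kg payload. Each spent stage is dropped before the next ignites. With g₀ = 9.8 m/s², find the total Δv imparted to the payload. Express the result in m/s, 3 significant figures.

Ignition mass of stage 1 = 38,600+2,850 + 6,920+551 + 1,320 = 50,241 kg.
Stage 1: m₀ = 50,241 kg, m_f = 50,241 − 38,600 = 11,641 kg; Δv = 275×9.8×ln(4.316) = 2695.0×1.4623 ≈ 3941 m/s.
Stage 2: m₀ = 8,791 kg, m_f = 8,791 − 6,920 = 1,871 kg; Δv = 461×9.8×ln(4.699) = 4517.8×1.5473 ≈ 6990 m/s.
Total Δv = 3941 + 6990 = 10931 m/s.

Δv ≈ 10900 m/s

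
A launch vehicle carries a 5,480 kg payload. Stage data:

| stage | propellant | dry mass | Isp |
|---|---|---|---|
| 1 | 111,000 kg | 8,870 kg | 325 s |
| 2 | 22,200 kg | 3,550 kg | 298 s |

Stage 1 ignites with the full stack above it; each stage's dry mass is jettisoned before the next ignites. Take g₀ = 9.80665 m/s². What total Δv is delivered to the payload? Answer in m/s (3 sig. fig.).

Δv ≈ 7850 m/s

Ignition mass of stage 1 = 111,000+8,870 + 22,200+3,550 + 5,480 = 151,100 kg.
Stage 1: m₀ = 151,100 kg, m_f = 151,100 − 111,000 = 40,100 kg; Δv = 325×9.80665×ln(3.768) = 3187.2×1.3266 ≈ 4228 m/s.
Stage 2: m₀ = 31,230 kg, m_f = 31,230 − 22,200 = 9,030 kg; Δv = 298×9.80665×ln(3.458) = 2922.4×1.2408 ≈ 3626 m/s.
Total Δv = 4228 + 3626 = 7854 m/s.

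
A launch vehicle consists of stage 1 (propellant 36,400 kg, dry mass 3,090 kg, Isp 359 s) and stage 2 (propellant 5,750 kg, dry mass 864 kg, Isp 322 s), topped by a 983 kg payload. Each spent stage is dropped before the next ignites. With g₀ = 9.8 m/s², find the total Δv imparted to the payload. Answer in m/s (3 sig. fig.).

Ignition mass of stage 1 = 36,400+3,090 + 5,750+864 + 983 = 47,087 kg.
Stage 1: m₀ = 47,087 kg, m_f = 47,087 − 36,400 = 10,687 kg; Δv = 359×9.8×ln(4.406) = 3518.2×1.4830 ≈ 5217 m/s.
Stage 2: m₀ = 7,597 kg, m_f = 7,597 − 5,750 = 1,847 kg; Δv = 322×9.8×ln(4.113) = 3155.6×1.4142 ≈ 4463 m/s.
Total Δv = 5217 + 4463 = 9680 m/s.

Δv ≈ 9680 m/s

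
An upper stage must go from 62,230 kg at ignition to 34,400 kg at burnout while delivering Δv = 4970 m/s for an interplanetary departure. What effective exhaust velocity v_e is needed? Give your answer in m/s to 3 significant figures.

v_e ≈ 8380 m/s

ln(m₀/m_f) = ln(62230/34400) = ln(1.809) = 0.5928.
By the Tsiolkovsky rocket equation, v_e = Δv / ln(m₀/m_f) = 4970 / 0.5928 = 8384.2 m/s.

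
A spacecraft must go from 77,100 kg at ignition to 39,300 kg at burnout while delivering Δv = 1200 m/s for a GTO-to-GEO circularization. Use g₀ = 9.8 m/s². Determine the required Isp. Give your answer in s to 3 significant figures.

Isp ≈ 182 s

ln(m₀/m_f) = ln(77100/39300) = ln(1.962) = 0.6739.
v_e = Δv / ln(m₀/m_f) = 1200 / 0.6739 = 1780.7 m/s.
Isp = v_e / g₀ = 1780.7 / 9.8 = 181.7 s.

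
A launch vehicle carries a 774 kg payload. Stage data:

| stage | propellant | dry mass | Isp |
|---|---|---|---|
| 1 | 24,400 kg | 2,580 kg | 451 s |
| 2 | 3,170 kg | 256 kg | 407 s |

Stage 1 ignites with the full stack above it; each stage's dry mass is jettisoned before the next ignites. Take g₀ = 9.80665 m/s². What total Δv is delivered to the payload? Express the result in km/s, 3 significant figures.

Ignition mass of stage 1 = 24,400+2,580 + 3,170+256 + 774 = 31,180 kg.
Stage 1: m₀ = 31,180 kg, m_f = 31,180 − 24,400 = 6,780 kg; Δv = 451×9.80665×ln(4.599) = 4422.8×1.5258 ≈ 6748 m/s.
Stage 2: m₀ = 4,200 kg, m_f = 4,200 − 3,170 = 1,030 kg; Δv = 407×9.80665×ln(4.078) = 3991.3×1.4055 ≈ 5610 m/s.
Total Δv = 6748 + 5610 = 12358 m/s.

Δv ≈ 12.4 km/s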